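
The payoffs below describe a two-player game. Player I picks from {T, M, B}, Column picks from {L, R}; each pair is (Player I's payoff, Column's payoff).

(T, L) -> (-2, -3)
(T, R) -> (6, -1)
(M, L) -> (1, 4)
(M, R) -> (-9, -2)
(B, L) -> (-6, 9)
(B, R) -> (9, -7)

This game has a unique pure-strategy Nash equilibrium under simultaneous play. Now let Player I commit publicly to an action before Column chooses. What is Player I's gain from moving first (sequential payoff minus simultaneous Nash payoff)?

Solve by backward induction (Player I leads).
- T: Column compares -3, -1 and picks R; Player I would get 6.
- M: Column compares 4, -2 and picks L; Player I would get 1.
- B: Column compares 9, -7 and picks L; Player I would get -6.
Among 6, 1, -6, the best is 6 at T. Subgame-perfect outcome: (T, R) with payoffs (6, -1).
For the simultaneous game, intersect best replies.
Player I's best replies: L→M; R→B.
Column's best replies: T→R; M→L; B→L.
The unique mutual best reply is (M, L), giving (1, 4).
Player I's commitment gain: 6 − 1 = 5.

5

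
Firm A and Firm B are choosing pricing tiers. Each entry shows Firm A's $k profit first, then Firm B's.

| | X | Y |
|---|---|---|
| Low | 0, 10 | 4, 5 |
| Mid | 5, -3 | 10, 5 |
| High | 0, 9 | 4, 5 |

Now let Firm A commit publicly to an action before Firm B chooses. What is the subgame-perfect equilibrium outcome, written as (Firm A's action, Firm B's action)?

Work backward from Firm B's decision.
- Low: Firm B compares 10, 5 and picks X; Firm A would get 0.
- Mid: Firm B compares -3, 5 and picks Y; Firm A would get 10.
- High: Firm B compares 9, 5 and picks X; Firm A would get 0.
Firm A's induced payoffs are 0, 10, 0, so Firm A commits to Mid. Subgame-perfect outcome: (Mid, Y) with payoffs (10, 5).

(Mid, Y)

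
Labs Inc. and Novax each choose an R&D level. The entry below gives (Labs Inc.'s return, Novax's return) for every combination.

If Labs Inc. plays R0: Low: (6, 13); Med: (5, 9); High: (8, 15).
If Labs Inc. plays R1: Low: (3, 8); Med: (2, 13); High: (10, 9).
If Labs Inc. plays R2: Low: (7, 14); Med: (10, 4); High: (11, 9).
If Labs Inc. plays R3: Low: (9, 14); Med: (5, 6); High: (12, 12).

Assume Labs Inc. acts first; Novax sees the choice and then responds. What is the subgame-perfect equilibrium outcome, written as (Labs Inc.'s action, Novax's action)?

Work backward from Novax's decision.
- R0: Novax compares 13, 9, 15 and picks High; Labs Inc. would get 8.
- R1: Novax compares 8, 13, 9 and picks Med; Labs Inc. would get 2.
- R2: Novax compares 14, 4, 9 and picks Low; Labs Inc. would get 7.
- R3: Novax compares 14, 6, 12 and picks Low; Labs Inc. would get 9.
Among 8, 2, 7, 9, the best is 9 at R3. Subgame-perfect outcome: (R3, Low) with payoffs (9, 14).

(R3, Low)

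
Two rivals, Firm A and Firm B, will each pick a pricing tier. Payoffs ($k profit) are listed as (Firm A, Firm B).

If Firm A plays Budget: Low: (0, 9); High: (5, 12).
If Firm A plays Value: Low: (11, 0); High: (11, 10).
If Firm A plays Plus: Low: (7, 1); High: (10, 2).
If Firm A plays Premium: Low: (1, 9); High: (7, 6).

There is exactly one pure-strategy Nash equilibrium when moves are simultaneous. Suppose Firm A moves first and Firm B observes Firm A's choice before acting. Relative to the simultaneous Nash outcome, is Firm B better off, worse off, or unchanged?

Work backward from Firm B's decision.
- Budget: Firm B compares 9, 12 and picks High; Firm A would get 5.
- Value: Firm B compares 0, 10 and picks High; Firm A would get 11.
- Plus: Firm B compares 1, 2 and picks High; Firm A would get 10.
- Premium: Firm B compares 9, 6 and picks Low; Firm A would get 1.
Firm A's induced payoffs are 5, 11, 10, 1, so Firm A commits to Value. Subgame-perfect outcome: (Value, High) with payoffs (11, 10).
Under simultaneous play:
Firm A's best replies: Low→Value; High→Value.
Firm B's best replies: Budget→High; Value→High; Plus→High; Premium→Low.
Only (Value, High) has each player best-responding; Nash payoffs (11, 10).
Firm B earns 10 sequentially versus 10 at the Nash outcome: unchanged.

unchanged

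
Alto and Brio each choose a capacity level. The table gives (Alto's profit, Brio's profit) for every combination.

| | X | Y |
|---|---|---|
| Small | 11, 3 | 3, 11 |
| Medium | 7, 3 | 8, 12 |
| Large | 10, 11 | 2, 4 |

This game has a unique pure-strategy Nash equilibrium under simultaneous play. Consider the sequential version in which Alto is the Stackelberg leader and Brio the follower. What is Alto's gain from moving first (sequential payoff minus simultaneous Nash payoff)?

Work backward from Brio's decision.
- Small: Brio compares 3, 11 and picks Y; Alto would get 3.
- Medium: Brio compares 3, 12 and picks Y; Alto would get 8.
- Large: Brio compares 11, 4 and picks X; Alto would get 10.
Among 3, 8, 10, the best is 10 at Large. Subgame-perfect outcome: (Large, X) with payoffs (10, 11).
Now find the simultaneous Nash equilibrium.
Alto's best replies: X→Small; Y→Medium.
Brio's best replies: Small→Y; Medium→Y; Large→X.
The unique mutual best reply is (Medium, Y), giving (8, 12).
Alto's commitment gain: 10 − 8 = 2.

2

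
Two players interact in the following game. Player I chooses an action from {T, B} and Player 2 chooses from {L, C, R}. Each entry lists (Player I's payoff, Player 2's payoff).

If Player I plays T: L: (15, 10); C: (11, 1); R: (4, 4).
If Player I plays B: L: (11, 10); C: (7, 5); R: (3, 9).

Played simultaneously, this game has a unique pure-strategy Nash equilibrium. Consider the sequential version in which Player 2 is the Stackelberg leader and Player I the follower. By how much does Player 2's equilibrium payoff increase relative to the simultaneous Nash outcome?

0

Solve by backward induction (Player 2 leads).
- L → Player I plays T (best of 15, 11); Player 2 gets 10.
- C → Player I plays T (best of 11, 7); Player 2 gets 1.
- R → Player I plays T (best of 4, 3); Player 2 gets 4.
Player 2's induced payoffs are 10, 1, 4, so Player 2 commits to L. Subgame-perfect outcome: (T, L) with payoffs (15, 10).
Under simultaneous play:
Player I's best replies: L→T; C→T; R→T.
Player 2's best replies: T→L; B→L.
The unique mutual best reply is (T, L), giving (15, 10).
Player 2's commitment gain: 10 − 10 = 0.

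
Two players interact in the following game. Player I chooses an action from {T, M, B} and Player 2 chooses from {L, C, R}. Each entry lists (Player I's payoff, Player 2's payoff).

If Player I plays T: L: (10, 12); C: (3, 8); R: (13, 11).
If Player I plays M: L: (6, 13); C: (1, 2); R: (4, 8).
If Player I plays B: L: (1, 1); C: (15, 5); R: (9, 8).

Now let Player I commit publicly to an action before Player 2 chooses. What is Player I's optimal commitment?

Backward induction with Player I moving first.
- T: Player 2 compares 12, 8, 11 and picks L; Player I would get 10.
- M: Player 2 compares 13, 2, 8 and picks L; Player I would get 6.
- B: Player 2 compares 1, 5, 8 and picks R; Player I would get 9.
Among 10, 6, 9, the best is 10 at T. Subgame-perfect outcome: (T, L) with payoffs (10, 12).

T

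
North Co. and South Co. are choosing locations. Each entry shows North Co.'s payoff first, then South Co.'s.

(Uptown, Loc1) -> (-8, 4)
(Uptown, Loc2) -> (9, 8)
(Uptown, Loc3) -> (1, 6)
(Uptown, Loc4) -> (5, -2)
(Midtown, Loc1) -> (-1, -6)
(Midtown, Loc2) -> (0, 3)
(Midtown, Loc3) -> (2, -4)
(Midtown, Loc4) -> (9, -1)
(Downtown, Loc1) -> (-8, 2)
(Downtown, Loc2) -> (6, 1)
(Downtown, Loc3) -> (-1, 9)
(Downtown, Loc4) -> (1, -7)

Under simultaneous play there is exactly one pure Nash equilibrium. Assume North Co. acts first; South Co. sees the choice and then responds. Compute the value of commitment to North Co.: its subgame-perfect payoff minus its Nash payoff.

Solve by backward induction (North Co. leads).
- Uptown: South Co. compares 4, 8, 6, -2 and picks Loc2; North Co. would get 9.
- Midtown: South Co. compares -6, 3, -4, -1 and picks Loc2; North Co. would get 0.
- Downtown: South Co. compares 2, 1, 9, -7 and picks Loc3; North Co. would get -1.
North Co.'s induced payoffs are 9, 0, -1, so North Co. commits to Uptown. Subgame-perfect outcome: (Uptown, Loc2) with payoffs (9, 8).
Now find the simultaneous Nash equilibrium.
North Co.'s best replies: Loc1→Midtown; Loc2→Uptown; Loc3→Midtown; Loc4→Midtown.
South Co.'s best replies: Uptown→Loc2; Midtown→Loc2; Downtown→Loc3.
The unique mutual best reply is (Uptown, Loc2), giving (9, 8).
North Co.'s commitment gain: 9 − 9 = 0.

0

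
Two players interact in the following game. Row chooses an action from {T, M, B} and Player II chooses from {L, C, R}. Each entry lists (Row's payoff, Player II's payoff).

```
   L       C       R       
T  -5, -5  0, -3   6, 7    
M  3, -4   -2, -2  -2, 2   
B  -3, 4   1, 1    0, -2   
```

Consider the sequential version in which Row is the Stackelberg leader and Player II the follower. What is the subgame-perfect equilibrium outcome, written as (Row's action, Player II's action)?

(T, R)

Player II best-responds to each possible Row move:
- T: BR = R, leader payoff 6.
- M: BR = R, leader payoff -2.
- B: BR = L, leader payoff -3.
Row's induced payoffs are 6, -2, -3, so Row commits to T. Subgame-perfect outcome: (T, R) with payoffs (6, 7).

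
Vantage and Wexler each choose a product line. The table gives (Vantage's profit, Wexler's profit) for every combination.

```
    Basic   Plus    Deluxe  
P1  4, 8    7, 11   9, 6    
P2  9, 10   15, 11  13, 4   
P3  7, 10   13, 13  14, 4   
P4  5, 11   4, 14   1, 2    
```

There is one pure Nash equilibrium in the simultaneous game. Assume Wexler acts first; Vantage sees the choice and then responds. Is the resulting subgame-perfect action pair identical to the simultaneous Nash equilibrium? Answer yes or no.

Vantage best-responds to each possible Wexler move:
- Basic → Vantage plays P2 (best of 4, 9, 7, 5); Wexler gets 10.
- Plus → Vantage plays P2 (best of 7, 15, 13, 4); Wexler gets 11.
- Deluxe → Vantage plays P3 (best of 9, 13, 14, 1); Wexler gets 4.
Maximizing over 10, 11, 4, Wexler chooses Plus. Subgame-perfect outcome: (P2, Plus) with payoffs (15, 11).
For the simultaneous game, intersect best replies.
Vantage's best replies: Basic→P2; Plus→P2; Deluxe→P3.
Wexler's best replies: P1→Plus; P2→Plus; P3→Plus; P4→Plus.
Only (P2, Plus) has each player best-responding; Nash payoffs (15, 11).
Sequential outcome (P2, Plus) coincides with the Nash profile (P2, Plus).

yes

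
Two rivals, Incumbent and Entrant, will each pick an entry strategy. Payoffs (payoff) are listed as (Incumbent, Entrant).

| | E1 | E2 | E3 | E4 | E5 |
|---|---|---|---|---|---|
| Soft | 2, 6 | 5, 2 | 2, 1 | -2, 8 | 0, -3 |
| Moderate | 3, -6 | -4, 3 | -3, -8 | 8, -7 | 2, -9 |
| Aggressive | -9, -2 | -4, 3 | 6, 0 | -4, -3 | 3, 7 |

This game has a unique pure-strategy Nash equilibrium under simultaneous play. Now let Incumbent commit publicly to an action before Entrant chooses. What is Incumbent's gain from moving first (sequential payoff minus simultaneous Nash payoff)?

Work backward from Entrant's decision.
- Soft: BR = E4, leader payoff -2.
- Moderate: BR = E2, leader payoff -4.
- Aggressive: BR = E5, leader payoff 3.
Among -2, -4, 3, the best is 3 at Aggressive. Subgame-perfect outcome: (Aggressive, E5) with payoffs (3, 7).
Now find the simultaneous Nash equilibrium.
Incumbent's best replies: E1→Moderate; E2→Soft; E3→Aggressive; E4→Moderate; E5→Aggressive.
Entrant's best replies: Soft→E4; Moderate→E2; Aggressive→E5.
The unique mutual best reply is (Aggressive, E5), giving (3, 7).
Incumbent's commitment gain: 3 − 3 = 0.

0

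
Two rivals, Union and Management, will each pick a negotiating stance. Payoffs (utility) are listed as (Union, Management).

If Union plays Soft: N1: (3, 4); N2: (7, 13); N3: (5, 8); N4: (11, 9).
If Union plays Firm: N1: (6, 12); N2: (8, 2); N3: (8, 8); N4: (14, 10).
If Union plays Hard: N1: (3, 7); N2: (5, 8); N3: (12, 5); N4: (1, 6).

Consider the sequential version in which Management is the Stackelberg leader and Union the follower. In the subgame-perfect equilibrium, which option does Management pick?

Backward induction with Management moving first.
- N1 → Union plays Firm (best of 3, 6, 3); Management gets 12.
- N2 → Union plays Firm (best of 7, 8, 5); Management gets 2.
- N3 → Union plays Hard (best of 5, 8, 12); Management gets 5.
- N4 → Union plays Firm (best of 11, 14, 1); Management gets 10.
Among 12, 2, 5, 10, the best is 12 at N1. Subgame-perfect outcome: (Firm, N1) with payoffs (6, 12).

N1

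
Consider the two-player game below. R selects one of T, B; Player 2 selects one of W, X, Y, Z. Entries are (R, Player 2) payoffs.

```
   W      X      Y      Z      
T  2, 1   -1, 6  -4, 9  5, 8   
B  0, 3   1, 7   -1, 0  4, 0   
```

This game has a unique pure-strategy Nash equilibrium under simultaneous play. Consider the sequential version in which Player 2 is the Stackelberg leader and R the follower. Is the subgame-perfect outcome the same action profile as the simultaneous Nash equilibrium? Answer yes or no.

no

Backward induction with Player 2 moving first.
- W: R compares 2, 0 and picks T; Player 2 would get 1.
- X: R compares -1, 1 and picks B; Player 2 would get 7.
- Y: R compares -4, -1 and picks B; Player 2 would get 0.
- Z: R compares 5, 4 and picks T; Player 2 would get 8.
Player 2's induced payoffs are 1, 7, 0, 8, so Player 2 commits to Z. Subgame-perfect outcome: (T, Z) with payoffs (5, 8).
Under simultaneous play:
R's best replies: W→T; X→B; Y→B; Z→T.
Player 2's best replies: T→Y; B→X.
The unique mutual best reply is (B, X), giving (1, 7).
Sequential outcome (T, Z) differs from the Nash profile (B, X).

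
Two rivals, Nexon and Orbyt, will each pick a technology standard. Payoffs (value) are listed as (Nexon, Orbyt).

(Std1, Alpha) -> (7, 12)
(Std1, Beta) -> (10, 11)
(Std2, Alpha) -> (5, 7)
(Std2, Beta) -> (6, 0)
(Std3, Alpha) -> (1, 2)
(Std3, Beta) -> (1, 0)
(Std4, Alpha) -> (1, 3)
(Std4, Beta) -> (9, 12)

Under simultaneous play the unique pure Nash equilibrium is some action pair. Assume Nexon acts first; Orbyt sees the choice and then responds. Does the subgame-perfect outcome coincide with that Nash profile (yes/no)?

no

Backward induction with Nexon moving first.
- Std1: BR = Alpha, leader payoff 7.
- Std2: BR = Alpha, leader payoff 5.
- Std3: BR = Alpha, leader payoff 1.
- Std4: BR = Beta, leader payoff 9.
Maximizing over 7, 5, 1, 9, Nexon chooses Std4. Subgame-perfect outcome: (Std4, Beta) with payoffs (9, 12).
For the simultaneous game, intersect best replies.
Nexon's best replies: Alpha→Std1; Beta→Std1.
Orbyt's best replies: Std1→Alpha; Std2→Alpha; Std3→Alpha; Std4→Beta.
The unique mutual best reply is (Std1, Alpha), giving (7, 12).
Sequential outcome (Std4, Beta) differs from the Nash profile (Std1, Alpha).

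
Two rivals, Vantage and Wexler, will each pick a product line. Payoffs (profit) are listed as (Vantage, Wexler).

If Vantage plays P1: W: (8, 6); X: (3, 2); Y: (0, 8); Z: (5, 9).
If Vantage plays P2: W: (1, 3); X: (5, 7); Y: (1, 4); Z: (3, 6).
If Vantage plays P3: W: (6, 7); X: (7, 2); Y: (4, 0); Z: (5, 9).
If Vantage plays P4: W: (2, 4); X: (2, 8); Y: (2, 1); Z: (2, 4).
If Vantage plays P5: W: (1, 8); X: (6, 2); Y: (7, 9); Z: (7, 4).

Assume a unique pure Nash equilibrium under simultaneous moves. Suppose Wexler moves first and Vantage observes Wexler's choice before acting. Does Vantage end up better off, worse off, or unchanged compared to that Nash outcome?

Vantage best-responds to each possible Wexler move:
- W: BR = P1, leader payoff 6.
- X: BR = P3, leader payoff 2.
- Y: BR = P5, leader payoff 9.
- Z: BR = P5, leader payoff 4.
Wexler's induced payoffs are 6, 2, 9, 4, so Wexler commits to Y. Subgame-perfect outcome: (P5, Y) with payoffs (7, 9).
Now find the simultaneous Nash equilibrium.
Vantage's best replies: W→P1; X→P3; Y→P5; Z→P5.
Wexler's best replies: P1→Z; P2→X; P3→Z; P4→X; P5→Y.
Only (P5, Y) has each player best-responding; Nash payoffs (7, 9).
Vantage earns 7 sequentially versus 7 at the Nash outcome: unchanged.

unchanged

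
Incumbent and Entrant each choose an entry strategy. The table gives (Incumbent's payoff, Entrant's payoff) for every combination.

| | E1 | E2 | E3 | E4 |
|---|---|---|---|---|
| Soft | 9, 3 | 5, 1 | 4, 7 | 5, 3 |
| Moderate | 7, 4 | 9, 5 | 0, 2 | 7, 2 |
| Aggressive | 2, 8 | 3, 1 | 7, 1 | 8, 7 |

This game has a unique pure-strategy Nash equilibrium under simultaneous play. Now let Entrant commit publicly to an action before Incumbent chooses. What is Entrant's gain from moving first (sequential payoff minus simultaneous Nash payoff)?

2

Work backward from Incumbent's decision.
- E1: BR = Soft, leader payoff 3.
- E2: BR = Moderate, leader payoff 5.
- E3: BR = Aggressive, leader payoff 1.
- E4: BR = Aggressive, leader payoff 7.
Entrant's induced payoffs are 3, 5, 1, 7, so Entrant commits to E4. Subgame-perfect outcome: (Aggressive, E4) with payoffs (8, 7).
Now find the simultaneous Nash equilibrium.
Incumbent's best replies: E1→Soft; E2→Moderate; E3→Aggressive; E4→Aggressive.
Entrant's best replies: Soft→E3; Moderate→E2; Aggressive→E1.
Only (Moderate, E2) has each player best-responding; Nash payoffs (9, 5).
Entrant's commitment gain: 7 − 5 = 2.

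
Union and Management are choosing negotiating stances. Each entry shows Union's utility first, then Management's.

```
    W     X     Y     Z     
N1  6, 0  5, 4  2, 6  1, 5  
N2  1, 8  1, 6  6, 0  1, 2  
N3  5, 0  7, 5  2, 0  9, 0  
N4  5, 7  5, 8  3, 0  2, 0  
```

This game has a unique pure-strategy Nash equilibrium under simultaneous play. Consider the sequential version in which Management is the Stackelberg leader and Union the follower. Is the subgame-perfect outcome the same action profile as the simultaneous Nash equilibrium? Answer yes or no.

yes

Backward induction with Management moving first.
- W: BR = N1, leader payoff 0.
- X: BR = N3, leader payoff 5.
- Y: BR = N2, leader payoff 0.
- Z: BR = N3, leader payoff 0.
Among 0, 5, 0, 0, the best is 5 at X. Subgame-perfect outcome: (N3, X) with payoffs (7, 5).
Now find the simultaneous Nash equilibrium.
Union's best replies: W→N1; X→N3; Y→N2; Z→N3.
Management's best replies: N1→Y; N2→W; N3→X; N4→X.
The unique mutual best reply is (N3, X), giving (7, 5).
Sequential outcome (N3, X) coincides with the Nash profile (N3, X).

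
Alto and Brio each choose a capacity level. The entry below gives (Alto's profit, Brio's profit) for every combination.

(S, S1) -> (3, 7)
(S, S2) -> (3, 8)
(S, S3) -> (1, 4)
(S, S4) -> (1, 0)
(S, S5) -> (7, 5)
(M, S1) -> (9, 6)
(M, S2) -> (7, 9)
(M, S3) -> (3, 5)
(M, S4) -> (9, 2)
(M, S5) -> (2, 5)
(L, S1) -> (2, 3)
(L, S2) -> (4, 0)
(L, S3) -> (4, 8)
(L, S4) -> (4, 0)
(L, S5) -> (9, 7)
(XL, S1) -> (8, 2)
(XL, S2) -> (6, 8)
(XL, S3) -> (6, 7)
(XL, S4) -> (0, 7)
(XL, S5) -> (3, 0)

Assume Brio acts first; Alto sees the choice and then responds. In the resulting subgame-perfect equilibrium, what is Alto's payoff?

Solve by backward induction (Brio leads).
- S1: BR = M, leader payoff 6.
- S2: BR = M, leader payoff 9.
- S3: BR = XL, leader payoff 7.
- S4: BR = M, leader payoff 2.
- S5: BR = L, leader payoff 7.
Maximizing over 6, 9, 7, 2, 7, Brio chooses S2. Subgame-perfect outcome: (M, S2) with payoffs (7, 9).

7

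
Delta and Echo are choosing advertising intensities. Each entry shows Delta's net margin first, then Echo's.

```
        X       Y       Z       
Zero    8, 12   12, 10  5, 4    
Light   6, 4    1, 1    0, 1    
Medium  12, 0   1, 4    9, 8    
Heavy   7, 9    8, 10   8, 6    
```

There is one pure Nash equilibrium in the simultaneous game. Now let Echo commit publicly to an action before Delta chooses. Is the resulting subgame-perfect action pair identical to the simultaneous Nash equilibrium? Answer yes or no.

no

Delta best-responds to each possible Echo move:
- X → Delta plays Medium (best of 8, 6, 12, 7); Echo gets 0.
- Y → Delta plays Zero (best of 12, 1, 1, 8); Echo gets 10.
- Z → Delta plays Medium (best of 5, 0, 9, 8); Echo gets 8.
Echo's induced payoffs are 0, 10, 8, so Echo commits to Y. Subgame-perfect outcome: (Zero, Y) with payoffs (12, 10).
For the simultaneous game, intersect best replies.
Delta's best replies: X→Medium; Y→Zero; Z→Medium.
Echo's best replies: Zero→X; Light→X; Medium→Z; Heavy→Y.
Only (Medium, Z) has each player best-responding; Nash payoffs (9, 8).
Sequential outcome (Zero, Y) differs from the Nash profile (Medium, Z).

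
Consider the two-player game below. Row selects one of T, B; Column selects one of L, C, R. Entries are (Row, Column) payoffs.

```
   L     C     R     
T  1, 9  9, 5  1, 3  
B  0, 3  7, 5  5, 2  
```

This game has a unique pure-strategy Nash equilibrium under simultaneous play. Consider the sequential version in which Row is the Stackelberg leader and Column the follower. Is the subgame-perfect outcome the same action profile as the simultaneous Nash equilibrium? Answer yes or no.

Column best-responds to each possible Row move:
- T → Column plays L (best of 9, 5, 3); Row gets 1.
- B → Column plays C (best of 3, 5, 2); Row gets 7.
Row's induced payoffs are 1, 7, so Row commits to B. Subgame-perfect outcome: (B, C) with payoffs (7, 5).
Now find the simultaneous Nash equilibrium.
Row's best replies: L→T; C→T; R→B.
Column's best replies: T→L; B→C.
Only (T, L) has each player best-responding; Nash payoffs (1, 9).
Sequential outcome (B, C) differs from the Nash profile (T, L).

no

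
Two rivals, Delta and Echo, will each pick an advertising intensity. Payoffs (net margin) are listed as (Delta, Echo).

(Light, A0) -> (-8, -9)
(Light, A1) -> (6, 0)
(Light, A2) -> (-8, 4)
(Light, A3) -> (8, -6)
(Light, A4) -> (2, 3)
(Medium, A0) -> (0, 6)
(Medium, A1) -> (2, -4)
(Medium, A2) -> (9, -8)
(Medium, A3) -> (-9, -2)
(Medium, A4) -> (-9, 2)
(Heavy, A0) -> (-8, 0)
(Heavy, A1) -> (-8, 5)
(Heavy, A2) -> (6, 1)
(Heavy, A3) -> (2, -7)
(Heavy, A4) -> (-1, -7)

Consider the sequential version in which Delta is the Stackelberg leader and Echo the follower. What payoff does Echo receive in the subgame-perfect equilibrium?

Solve by backward induction (Delta leads).
- Light: BR = A2, leader payoff -8.
- Medium: BR = A0, leader payoff 0.
- Heavy: BR = A1, leader payoff -8.
Delta's induced payoffs are -8, 0, -8, so Delta commits to Medium. Subgame-perfect outcome: (Medium, A0) with payoffs (0, 6).

6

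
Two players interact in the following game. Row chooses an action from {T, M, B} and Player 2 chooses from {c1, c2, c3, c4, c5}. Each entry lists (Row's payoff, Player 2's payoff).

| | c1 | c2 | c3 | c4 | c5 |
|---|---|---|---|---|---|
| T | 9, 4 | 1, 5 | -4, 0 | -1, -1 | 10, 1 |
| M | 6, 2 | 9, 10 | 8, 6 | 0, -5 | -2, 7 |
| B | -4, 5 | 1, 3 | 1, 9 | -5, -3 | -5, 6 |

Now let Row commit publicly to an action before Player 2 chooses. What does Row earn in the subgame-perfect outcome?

Work backward from Player 2's decision.
- T: BR = c2, leader payoff 1.
- M: BR = c2, leader payoff 9.
- B: BR = c3, leader payoff 1.
Maximizing over 1, 9, 1, Row chooses M. Subgame-perfect outcome: (M, c2) with payoffs (9, 10).

9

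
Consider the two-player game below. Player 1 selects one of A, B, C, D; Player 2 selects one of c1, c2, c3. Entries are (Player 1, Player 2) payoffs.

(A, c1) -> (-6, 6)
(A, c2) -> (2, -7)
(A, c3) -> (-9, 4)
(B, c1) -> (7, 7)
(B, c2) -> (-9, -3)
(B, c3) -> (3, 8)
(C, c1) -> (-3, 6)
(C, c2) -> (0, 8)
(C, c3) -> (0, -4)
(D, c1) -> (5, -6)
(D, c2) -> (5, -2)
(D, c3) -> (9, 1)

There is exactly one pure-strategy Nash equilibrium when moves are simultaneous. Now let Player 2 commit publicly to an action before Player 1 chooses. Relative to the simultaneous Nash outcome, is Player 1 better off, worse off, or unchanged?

Player 1 best-responds to each possible Player 2 move:
- c1: Player 1 compares -6, 7, -3, 5 and picks B; Player 2 would get 7.
- c2: Player 1 compares 2, -9, 0, 5 and picks D; Player 2 would get -2.
- c3: Player 1 compares -9, 3, 0, 9 and picks D; Player 2 would get 1.
Maximizing over 7, -2, 1, Player 2 chooses c1. Subgame-perfect outcome: (B, c1) with payoffs (7, 7).
For the simultaneous game, intersect best replies.
Player 1's best replies: c1→B; c2→D; c3→D.
Player 2's best replies: A→c1; B→c3; C→c2; D→c3.
The unique mutual best reply is (D, c3), giving (9, 1).
Player 1 earns 7 sequentially versus 9 at the Nash outcome: worse off.

worse off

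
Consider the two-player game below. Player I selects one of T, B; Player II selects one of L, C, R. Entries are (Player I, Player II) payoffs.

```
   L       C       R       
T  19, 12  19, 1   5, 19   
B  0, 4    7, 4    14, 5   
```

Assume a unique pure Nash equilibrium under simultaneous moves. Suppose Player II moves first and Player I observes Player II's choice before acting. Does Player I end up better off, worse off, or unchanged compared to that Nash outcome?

Player I best-responds to each possible Player II move:
- L → Player I plays T (best of 19, 0); Player II gets 12.
- C → Player I plays T (best of 19, 7); Player II gets 1.
- R → Player I plays B (best of 5, 14); Player II gets 5.
Among 12, 1, 5, the best is 12 at L. Subgame-perfect outcome: (T, L) with payoffs (19, 12).
Now find the simultaneous Nash equilibrium.
Player I's best replies: L→T; C→T; R→B.
Player II's best replies: T→R; B→R.
The unique mutual best reply is (B, R), giving (14, 5).
Player I earns 19 sequentially versus 14 at the Nash outcome: better off.

better off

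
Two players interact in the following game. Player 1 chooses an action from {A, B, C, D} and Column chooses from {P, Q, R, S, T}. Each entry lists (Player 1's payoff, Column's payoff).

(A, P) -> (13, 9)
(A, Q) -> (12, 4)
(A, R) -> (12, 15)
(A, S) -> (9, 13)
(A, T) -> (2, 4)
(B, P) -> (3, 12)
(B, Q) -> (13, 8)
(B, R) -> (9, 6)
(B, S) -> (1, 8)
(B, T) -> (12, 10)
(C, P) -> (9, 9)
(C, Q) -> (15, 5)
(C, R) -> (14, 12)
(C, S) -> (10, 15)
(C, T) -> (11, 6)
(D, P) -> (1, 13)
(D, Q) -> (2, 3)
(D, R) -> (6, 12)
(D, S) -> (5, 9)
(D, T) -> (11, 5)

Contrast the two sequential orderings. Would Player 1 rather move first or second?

first

If Player 1 leads: Column's best replies are A→R, B→P, C→S, D→P; Player 1's induced payoffs 12, 3, 10, 1; outcome (A, R), payoffs (12, 15).
If Column leads: Player 1's best replies are P→A, Q→C, R→C, S→C, T→B; Column's induced payoffs 9, 5, 12, 15, 10; outcome (C, S), payoffs (10, 15).
Player 1 gets 12 moving first and 10 moving second, so Player 1 prefers to move first.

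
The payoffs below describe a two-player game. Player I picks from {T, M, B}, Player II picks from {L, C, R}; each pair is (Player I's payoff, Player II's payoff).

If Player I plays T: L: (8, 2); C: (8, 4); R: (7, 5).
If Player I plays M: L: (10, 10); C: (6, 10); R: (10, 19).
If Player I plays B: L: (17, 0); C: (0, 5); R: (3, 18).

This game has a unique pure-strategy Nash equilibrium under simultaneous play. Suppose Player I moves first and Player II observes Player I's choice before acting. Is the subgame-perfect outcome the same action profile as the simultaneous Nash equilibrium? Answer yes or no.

yes

Backward induction with Player I moving first.
- T: BR = R, leader payoff 7.
- M: BR = R, leader payoff 10.
- B: BR = R, leader payoff 3.
Maximizing over 7, 10, 3, Player I chooses M. Subgame-perfect outcome: (M, R) with payoffs (10, 19).
Under simultaneous play:
Player I's best replies: L→B; C→T; R→M.
Player II's best replies: T→R; M→R; B→R.
Only (M, R) has each player best-responding; Nash payoffs (10, 19).
Sequential outcome (M, R) coincides with the Nash profile (M, R).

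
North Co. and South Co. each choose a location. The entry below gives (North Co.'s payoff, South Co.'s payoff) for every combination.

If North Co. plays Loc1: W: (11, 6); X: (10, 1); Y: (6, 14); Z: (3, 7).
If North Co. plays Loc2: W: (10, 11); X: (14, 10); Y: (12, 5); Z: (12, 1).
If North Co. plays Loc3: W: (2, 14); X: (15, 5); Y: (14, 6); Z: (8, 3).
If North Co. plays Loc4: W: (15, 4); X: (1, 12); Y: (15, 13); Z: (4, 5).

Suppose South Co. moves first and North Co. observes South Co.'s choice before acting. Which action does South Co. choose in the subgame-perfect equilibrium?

Work backward from North Co.'s decision.
- W: North Co. compares 11, 10, 2, 15 and picks Loc4; South Co. would get 4.
- X: North Co. compares 10, 14, 15, 1 and picks Loc3; South Co. would get 5.
- Y: North Co. compares 6, 12, 14, 15 and picks Loc4; South Co. would get 13.
- Z: North Co. compares 3, 12, 8, 4 and picks Loc2; South Co. would get 1.
Maximizing over 4, 5, 13, 1, South Co. chooses Y. Subgame-perfect outcome: (Loc4, Y) with payoffs (15, 13).

Y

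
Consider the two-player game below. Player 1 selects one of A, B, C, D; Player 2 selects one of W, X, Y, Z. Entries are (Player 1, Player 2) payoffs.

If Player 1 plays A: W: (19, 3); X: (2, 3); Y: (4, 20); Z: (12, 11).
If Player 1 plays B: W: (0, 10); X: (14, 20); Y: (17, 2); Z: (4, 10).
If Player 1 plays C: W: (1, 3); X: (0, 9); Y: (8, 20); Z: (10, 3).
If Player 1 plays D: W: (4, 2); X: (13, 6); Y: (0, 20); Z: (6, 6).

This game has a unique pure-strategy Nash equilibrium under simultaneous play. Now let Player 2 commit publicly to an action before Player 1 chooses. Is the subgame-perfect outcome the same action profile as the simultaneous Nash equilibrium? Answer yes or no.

yes

Backward induction with Player 2 moving first.
- W: Player 1 compares 19, 0, 1, 4 and picks A; Player 2 would get 3.
- X: Player 1 compares 2, 14, 0, 13 and picks B; Player 2 would get 20.
- Y: Player 1 compares 4, 17, 8, 0 and picks B; Player 2 would get 2.
- Z: Player 1 compares 12, 4, 10, 6 and picks A; Player 2 would get 11.
Player 2's induced payoffs are 3, 20, 2, 11, so Player 2 commits to X. Subgame-perfect outcome: (B, X) with payoffs (14, 20).
For the simultaneous game, intersect best replies.
Player 1's best replies: W→A; X→B; Y→B; Z→A.
Player 2's best replies: A→Y; B→X; C→Y; D→Y.
The unique mutual best reply is (B, X), giving (14, 20).
Sequential outcome (B, X) coincides with the Nash profile (B, X).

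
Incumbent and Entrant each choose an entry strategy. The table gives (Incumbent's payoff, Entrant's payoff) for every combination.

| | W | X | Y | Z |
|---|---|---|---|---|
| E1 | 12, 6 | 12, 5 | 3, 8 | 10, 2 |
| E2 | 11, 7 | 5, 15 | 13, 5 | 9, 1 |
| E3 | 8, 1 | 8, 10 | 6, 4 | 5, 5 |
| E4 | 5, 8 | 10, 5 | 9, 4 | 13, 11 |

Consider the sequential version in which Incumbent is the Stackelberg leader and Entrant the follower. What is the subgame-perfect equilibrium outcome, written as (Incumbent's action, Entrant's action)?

(E4, Z)

Backward induction with Incumbent moving first.
- E1: Entrant compares 6, 5, 8, 2 and picks Y; Incumbent would get 3.
- E2: Entrant compares 7, 15, 5, 1 and picks X; Incumbent would get 5.
- E3: Entrant compares 1, 10, 4, 5 and picks X; Incumbent would get 8.
- E4: Entrant compares 8, 5, 4, 11 and picks Z; Incumbent would get 13.
Incumbent's induced payoffs are 3, 5, 8, 13, so Incumbent commits to E4. Subgame-perfect outcome: (E4, Z) with payoffs (13, 11).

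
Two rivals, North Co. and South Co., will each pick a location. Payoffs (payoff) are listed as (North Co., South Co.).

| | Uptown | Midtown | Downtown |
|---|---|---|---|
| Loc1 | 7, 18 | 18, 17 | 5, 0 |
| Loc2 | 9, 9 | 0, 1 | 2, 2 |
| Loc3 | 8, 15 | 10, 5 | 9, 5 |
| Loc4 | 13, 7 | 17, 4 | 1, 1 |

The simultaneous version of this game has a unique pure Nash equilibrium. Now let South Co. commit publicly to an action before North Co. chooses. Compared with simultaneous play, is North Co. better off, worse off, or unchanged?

Solve by backward induction (South Co. leads).
- Uptown: BR = Loc4, leader payoff 7.
- Midtown: BR = Loc1, leader payoff 17.
- Downtown: BR = Loc3, leader payoff 5.
Maximizing over 7, 17, 5, South Co. chooses Midtown. Subgame-perfect outcome: (Loc1, Midtown) with payoffs (18, 17).
Now find the simultaneous Nash equilibrium.
North Co.'s best replies: Uptown→Loc4; Midtown→Loc1; Downtown→Loc3.
South Co.'s best replies: Loc1→Uptown; Loc2→Uptown; Loc3→Uptown; Loc4→Uptown.
Only (Loc4, Uptown) has each player best-responding; Nash payoffs (13, 7).
North Co. earns 18 sequentially versus 13 at the Nash outcome: better off.

better off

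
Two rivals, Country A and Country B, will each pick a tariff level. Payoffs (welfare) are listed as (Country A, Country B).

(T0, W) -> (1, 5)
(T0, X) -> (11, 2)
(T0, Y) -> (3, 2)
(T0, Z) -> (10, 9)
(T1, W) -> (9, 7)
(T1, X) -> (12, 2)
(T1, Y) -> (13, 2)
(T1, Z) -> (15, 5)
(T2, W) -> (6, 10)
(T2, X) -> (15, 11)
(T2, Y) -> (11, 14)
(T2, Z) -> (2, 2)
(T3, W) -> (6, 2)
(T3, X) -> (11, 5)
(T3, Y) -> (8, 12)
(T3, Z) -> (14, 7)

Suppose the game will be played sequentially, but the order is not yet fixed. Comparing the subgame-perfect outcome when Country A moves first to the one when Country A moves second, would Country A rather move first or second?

If Country A leads: Country B's best replies are T0→Z, T1→W, T2→Y, T3→Y; Country A's induced payoffs 10, 9, 11, 8; outcome (T2, Y), payoffs (11, 14).
If Country B leads: Country A's best replies are W→T1, X→T2, Y→T1, Z→T1; Country B's induced payoffs 7, 11, 2, 5; outcome (T2, X), payoffs (15, 11).
Country A gets 11 moving first and 15 moving second, so Country A prefers to move second.

second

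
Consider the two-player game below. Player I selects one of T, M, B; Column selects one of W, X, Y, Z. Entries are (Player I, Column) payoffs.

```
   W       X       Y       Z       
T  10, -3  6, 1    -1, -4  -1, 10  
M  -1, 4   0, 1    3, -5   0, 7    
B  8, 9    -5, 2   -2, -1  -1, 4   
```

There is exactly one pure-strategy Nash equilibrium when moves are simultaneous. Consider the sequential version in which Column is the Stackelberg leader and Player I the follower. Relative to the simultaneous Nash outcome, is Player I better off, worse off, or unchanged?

Work backward from Player I's decision.
- W: BR = T, leader payoff -3.
- X: BR = T, leader payoff 1.
- Y: BR = M, leader payoff -5.
- Z: BR = M, leader payoff 7.
Maximizing over -3, 1, -5, 7, Column chooses Z. Subgame-perfect outcome: (M, Z) with payoffs (0, 7).
For the simultaneous game, intersect best replies.
Player I's best replies: W→T; X→T; Y→M; Z→M.
Column's best replies: T→Z; M→Z; B→W.
The unique mutual best reply is (M, Z), giving (0, 7).
Player I earns 0 sequentially versus 0 at the Nash outcome: unchanged.

unchanged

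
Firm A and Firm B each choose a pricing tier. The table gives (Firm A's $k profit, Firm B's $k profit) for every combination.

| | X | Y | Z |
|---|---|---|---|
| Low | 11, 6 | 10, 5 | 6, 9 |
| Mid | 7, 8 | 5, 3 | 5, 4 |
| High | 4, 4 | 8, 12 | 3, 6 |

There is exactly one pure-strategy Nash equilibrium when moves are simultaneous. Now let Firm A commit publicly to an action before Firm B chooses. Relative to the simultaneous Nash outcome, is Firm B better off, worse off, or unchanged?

Solve by backward induction (Firm A leads).
- Low: Firm B compares 6, 5, 9 and picks Z; Firm A would get 6.
- Mid: Firm B compares 8, 3, 4 and picks X; Firm A would get 7.
- High: Firm B compares 4, 12, 6 and picks Y; Firm A would get 8.
Among 6, 7, 8, the best is 8 at High. Subgame-perfect outcome: (High, Y) with payoffs (8, 12).
Now find the simultaneous Nash equilibrium.
Firm A's best replies: X→Low; Y→Low; Z→Low.
Firm B's best replies: Low→Z; Mid→X; High→Y.
The unique mutual best reply is (Low, Z), giving (6, 9).
Firm B earns 12 sequentially versus 9 at the Nash outcome: better off.

better off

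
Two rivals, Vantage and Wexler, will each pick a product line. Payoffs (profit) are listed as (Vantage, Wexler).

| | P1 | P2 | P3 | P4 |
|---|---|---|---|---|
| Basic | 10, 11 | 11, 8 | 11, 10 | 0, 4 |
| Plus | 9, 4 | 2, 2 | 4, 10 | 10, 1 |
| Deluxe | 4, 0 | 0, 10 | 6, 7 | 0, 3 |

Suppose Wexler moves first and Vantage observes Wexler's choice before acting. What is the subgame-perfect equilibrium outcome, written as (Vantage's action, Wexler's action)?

(Basic, P1)

Vantage best-responds to each possible Wexler move:
- P1: Vantage compares 10, 9, 4 and picks Basic; Wexler would get 11.
- P2: Vantage compares 11, 2, 0 and picks Basic; Wexler would get 8.
- P3: Vantage compares 11, 4, 6 and picks Basic; Wexler would get 10.
- P4: Vantage compares 0, 10, 0 and picks Plus; Wexler would get 1.
Among 11, 8, 10, 1, the best is 11 at P1. Subgame-perfect outcome: (Basic, P1) with payoffs (10, 11).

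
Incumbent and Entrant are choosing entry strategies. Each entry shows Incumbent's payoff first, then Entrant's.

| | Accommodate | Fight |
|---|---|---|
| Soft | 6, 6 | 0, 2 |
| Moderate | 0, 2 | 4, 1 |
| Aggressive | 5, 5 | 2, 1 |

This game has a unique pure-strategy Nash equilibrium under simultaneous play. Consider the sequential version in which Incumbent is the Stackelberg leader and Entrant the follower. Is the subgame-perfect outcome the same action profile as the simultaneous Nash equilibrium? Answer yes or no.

yes

Entrant best-responds to each possible Incumbent move:
- Soft: Entrant compares 6, 2 and picks Accommodate; Incumbent would get 6.
- Moderate: Entrant compares 2, 1 and picks Accommodate; Incumbent would get 0.
- Aggressive: Entrant compares 5, 1 and picks Accommodate; Incumbent would get 5.
Among 6, 0, 5, the best is 6 at Soft. Subgame-perfect outcome: (Soft, Accommodate) with payoffs (6, 6).
For the simultaneous game, intersect best replies.
Incumbent's best replies: Accommodate→Soft; Fight→Moderate.
Entrant's best replies: Soft→Accommodate; Moderate→Accommodate; Aggressive→Accommodate.
The unique mutual best reply is (Soft, Accommodate), giving (6, 6).
Sequential outcome (Soft, Accommodate) coincides with the Nash profile (Soft, Accommodate).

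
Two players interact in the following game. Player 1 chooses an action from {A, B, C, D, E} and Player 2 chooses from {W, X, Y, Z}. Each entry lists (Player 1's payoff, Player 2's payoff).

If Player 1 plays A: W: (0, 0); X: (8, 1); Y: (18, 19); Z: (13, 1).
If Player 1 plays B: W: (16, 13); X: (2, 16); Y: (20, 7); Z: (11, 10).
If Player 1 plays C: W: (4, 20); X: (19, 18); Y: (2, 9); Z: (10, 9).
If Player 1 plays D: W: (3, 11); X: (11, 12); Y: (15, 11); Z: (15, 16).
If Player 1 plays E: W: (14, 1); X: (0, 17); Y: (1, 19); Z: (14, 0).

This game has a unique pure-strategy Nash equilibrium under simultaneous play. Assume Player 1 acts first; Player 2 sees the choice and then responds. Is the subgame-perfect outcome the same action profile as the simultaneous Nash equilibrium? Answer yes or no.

Backward induction with Player 1 moving first.
- A: Player 2 compares 0, 1, 19, 1 and picks Y; Player 1 would get 18.
- B: Player 2 compares 13, 16, 7, 10 and picks X; Player 1 would get 2.
- C: Player 2 compares 20, 18, 9, 9 and picks W; Player 1 would get 4.
- D: Player 2 compares 11, 12, 11, 16 and picks Z; Player 1 would get 15.
- E: Player 2 compares 1, 17, 19, 0 and picks Y; Player 1 would get 1.
Among 18, 2, 4, 15, 1, the best is 18 at A. Subgame-perfect outcome: (A, Y) with payoffs (18, 19).
Now find the simultaneous Nash equilibrium.
Player 1's best replies: W→B; X→C; Y→B; Z→D.
Player 2's best replies: A→Y; B→X; C→W; D→Z; E→Y.
Only (D, Z) has each player best-responding; Nash payoffs (15, 16).
Sequential outcome (A, Y) differs from the Nash profile (D, Z).

no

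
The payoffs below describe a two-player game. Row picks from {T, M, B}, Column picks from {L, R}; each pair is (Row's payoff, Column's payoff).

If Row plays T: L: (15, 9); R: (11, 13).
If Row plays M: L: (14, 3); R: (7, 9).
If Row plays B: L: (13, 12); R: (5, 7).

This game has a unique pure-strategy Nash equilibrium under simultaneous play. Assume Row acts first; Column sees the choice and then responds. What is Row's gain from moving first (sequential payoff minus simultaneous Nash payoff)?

Column best-responds to each possible Row move:
- T: BR = R, leader payoff 11.
- M: BR = R, leader payoff 7.
- B: BR = L, leader payoff 13.
Among 11, 7, 13, the best is 13 at B. Subgame-perfect outcome: (B, L) with payoffs (13, 12).
For the simultaneous game, intersect best replies.
Row's best replies: L→T; R→T.
Column's best replies: T→R; M→R; B→L.
The unique mutual best reply is (T, R), giving (11, 13).
Row's commitment gain: 13 − 11 = 2.

2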